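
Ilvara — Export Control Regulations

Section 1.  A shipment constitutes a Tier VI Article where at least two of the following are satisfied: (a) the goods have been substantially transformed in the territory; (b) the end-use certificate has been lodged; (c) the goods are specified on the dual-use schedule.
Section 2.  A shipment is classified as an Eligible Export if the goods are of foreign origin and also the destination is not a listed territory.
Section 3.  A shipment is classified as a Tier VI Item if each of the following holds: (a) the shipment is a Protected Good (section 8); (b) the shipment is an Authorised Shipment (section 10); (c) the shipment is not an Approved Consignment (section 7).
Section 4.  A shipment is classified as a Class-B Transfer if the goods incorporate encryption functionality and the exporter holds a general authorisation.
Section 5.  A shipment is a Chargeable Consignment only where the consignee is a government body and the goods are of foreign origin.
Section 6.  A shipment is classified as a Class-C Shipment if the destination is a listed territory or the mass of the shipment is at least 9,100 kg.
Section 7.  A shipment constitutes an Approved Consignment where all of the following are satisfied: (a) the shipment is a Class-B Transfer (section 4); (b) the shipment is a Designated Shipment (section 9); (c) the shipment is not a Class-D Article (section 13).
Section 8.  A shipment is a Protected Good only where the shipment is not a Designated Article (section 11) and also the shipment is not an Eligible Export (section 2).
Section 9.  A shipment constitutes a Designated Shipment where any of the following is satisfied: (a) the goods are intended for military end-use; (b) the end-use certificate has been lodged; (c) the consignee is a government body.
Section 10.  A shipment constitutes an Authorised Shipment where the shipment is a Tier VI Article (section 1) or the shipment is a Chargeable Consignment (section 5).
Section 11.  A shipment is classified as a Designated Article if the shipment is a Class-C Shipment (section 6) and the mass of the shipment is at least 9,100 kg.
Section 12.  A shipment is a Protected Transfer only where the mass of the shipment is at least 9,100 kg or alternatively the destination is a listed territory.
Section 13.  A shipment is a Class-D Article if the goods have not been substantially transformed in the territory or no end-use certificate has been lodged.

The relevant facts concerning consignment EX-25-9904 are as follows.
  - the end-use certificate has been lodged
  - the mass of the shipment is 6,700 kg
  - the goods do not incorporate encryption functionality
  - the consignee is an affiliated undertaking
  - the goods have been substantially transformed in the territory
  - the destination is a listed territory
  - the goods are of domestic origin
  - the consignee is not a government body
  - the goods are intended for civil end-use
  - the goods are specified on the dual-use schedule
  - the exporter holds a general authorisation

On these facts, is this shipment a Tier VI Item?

Yes

section 6 — Class-C Shipment: [the destination is a listed territory? yes] OR [mass of the shipment: 6,700 kg ≥ 9,100 kg? no] → satisfied.
section 11 — Designated Article: [Class-C Shipment (section 6)? yes] AND [mass of the shipment: 6,700 kg ≥ 9,100 kg? no] → not satisfied.
section 2 — Eligible Export: [the goods are of foreign origin? no] AND [the destination is not a listed territory? no] → not satisfied.
section 8 — Protected Good: [not a Designated Article (section 11)? yes] AND [not an Eligible Export (section 2)? yes] → satisfied.
section 1 — Tier VI Article: the goods have been substantially transformed in the territory? yes; the end-use certificate has been lodged? yes; the goods are specified on the dual-use schedule? yes — 3 of 3 hold (need ≥2) → satisfied.
section 5 — Chargeable Consignment: [the consignee is a government body? no] AND [the goods are of foreign origin? no] → not satisfied.
section 10 — Authorised Shipment: [Tier VI Article (section 1)? yes] OR [Chargeable Consignment (section 5)? no] → satisfied.
section 4 — Class-B Transfer: [the goods incorporate encryption functionality? no] AND [the exporter holds a general authorisation? yes] → not satisfied.
section 9 — Designated Shipment: [the goods are intended for military end-use? no] OR [the end-use certificate has been lodged? yes] OR [the consignee is a government body? no] → satisfied.
section 13 — Class-D Article: [the goods have not been substantially transformed in the territory? no] OR [no end-use certificate has been lodged? no] → not satisfied.
section 7 — Approved Consignment: [Class-B Transfer (section 4)? no] AND [Designated Shipment (section 9)? yes] AND [not a Class-D Article (section 13)? yes] → not satisfied.
section 3 — Tier VI Item: [Protected Good (section 8)? yes] AND [Authorised Shipment (section 10)? yes] AND [not an Approved Consignment (section 7)? yes] → satisfied.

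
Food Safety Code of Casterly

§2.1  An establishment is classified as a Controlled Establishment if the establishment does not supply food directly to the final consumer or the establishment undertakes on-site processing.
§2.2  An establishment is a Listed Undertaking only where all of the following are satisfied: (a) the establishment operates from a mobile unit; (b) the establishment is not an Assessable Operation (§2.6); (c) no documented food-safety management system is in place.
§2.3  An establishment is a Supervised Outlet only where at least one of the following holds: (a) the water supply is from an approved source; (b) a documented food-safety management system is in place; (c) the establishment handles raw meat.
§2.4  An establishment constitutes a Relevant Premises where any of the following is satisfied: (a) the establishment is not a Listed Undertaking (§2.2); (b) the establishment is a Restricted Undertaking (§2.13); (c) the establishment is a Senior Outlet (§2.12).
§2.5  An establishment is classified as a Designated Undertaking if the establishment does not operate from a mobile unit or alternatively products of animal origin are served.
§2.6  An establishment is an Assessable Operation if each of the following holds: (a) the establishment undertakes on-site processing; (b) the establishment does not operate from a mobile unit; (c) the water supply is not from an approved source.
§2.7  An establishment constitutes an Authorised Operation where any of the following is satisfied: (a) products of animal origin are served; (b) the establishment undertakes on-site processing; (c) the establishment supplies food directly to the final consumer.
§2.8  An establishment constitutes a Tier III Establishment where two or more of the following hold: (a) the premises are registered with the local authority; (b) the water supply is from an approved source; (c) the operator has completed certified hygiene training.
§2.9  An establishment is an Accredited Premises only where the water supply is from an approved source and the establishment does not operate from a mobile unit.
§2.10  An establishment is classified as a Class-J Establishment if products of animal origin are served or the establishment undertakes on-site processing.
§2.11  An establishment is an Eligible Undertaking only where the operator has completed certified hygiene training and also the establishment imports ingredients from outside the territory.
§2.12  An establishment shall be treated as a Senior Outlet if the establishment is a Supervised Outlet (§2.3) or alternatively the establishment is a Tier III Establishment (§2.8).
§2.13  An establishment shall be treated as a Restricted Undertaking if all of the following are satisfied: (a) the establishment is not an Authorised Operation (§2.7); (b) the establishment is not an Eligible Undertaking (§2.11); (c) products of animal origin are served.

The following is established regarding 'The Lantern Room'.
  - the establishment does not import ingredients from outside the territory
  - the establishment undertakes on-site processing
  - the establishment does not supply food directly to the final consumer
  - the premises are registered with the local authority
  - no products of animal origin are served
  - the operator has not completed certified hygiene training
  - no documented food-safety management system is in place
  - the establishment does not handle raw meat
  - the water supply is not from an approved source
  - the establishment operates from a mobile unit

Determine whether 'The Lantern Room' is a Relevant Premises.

§2.6 — Assessable Operation: [the establishment undertakes on-site processing? yes] AND [the establishment does not operate from a mobile unit? no] AND [the water supply is not from an approved source? yes] → not satisfied.
§2.2 — Listed Undertaking: [the establishment operates from a mobile unit? yes] AND [not an Assessable Operation (§2.6)? yes] AND [no documented food-safety management system is in place? yes] → satisfied.
§2.7 — Authorised Operation: [products of animal origin are served? no] OR [the establishment undertakes on-site processing? yes] OR [the establishment supplies food directly to the final consumer? no] → satisfied.
§2.11 — Eligible Undertaking: [the operator has completed certified hygiene training? no] AND [the establishment imports ingredients from outside the territory? no] → not satisfied.
§2.13 — Restricted Undertaking: [not an Authorised Operation (§2.7)? no] AND [not an Eligible Undertaking (§2.11)? yes] AND [products of animal origin are served? no] → not satisfied.
§2.3 — Supervised Outlet: [the water supply is from an approved source? no] OR [a documented food-safety management system is in place? no] OR [the establishment handles raw meat? no] → not satisfied.
§2.8 — Tier III Establishment: the premises are registered with the local authority? yes; the water supply is from an approved source? no; the operator has completed certified hygiene training? no — 1 of 3 hold (need ≥2) → not satisfied.
§2.12 — Senior Outlet: [Supervised Outlet (§2.3)? no] OR [Tier III Establishment (§2.8)? no] → not satisfied.
§2.4 — Relevant Premises: [not a Listed Undertaking (§2.2)? no] OR [Restricted Undertaking (§2.13)? no] OR [Senior Outlet (§2.12)? no] → not satisfied.

No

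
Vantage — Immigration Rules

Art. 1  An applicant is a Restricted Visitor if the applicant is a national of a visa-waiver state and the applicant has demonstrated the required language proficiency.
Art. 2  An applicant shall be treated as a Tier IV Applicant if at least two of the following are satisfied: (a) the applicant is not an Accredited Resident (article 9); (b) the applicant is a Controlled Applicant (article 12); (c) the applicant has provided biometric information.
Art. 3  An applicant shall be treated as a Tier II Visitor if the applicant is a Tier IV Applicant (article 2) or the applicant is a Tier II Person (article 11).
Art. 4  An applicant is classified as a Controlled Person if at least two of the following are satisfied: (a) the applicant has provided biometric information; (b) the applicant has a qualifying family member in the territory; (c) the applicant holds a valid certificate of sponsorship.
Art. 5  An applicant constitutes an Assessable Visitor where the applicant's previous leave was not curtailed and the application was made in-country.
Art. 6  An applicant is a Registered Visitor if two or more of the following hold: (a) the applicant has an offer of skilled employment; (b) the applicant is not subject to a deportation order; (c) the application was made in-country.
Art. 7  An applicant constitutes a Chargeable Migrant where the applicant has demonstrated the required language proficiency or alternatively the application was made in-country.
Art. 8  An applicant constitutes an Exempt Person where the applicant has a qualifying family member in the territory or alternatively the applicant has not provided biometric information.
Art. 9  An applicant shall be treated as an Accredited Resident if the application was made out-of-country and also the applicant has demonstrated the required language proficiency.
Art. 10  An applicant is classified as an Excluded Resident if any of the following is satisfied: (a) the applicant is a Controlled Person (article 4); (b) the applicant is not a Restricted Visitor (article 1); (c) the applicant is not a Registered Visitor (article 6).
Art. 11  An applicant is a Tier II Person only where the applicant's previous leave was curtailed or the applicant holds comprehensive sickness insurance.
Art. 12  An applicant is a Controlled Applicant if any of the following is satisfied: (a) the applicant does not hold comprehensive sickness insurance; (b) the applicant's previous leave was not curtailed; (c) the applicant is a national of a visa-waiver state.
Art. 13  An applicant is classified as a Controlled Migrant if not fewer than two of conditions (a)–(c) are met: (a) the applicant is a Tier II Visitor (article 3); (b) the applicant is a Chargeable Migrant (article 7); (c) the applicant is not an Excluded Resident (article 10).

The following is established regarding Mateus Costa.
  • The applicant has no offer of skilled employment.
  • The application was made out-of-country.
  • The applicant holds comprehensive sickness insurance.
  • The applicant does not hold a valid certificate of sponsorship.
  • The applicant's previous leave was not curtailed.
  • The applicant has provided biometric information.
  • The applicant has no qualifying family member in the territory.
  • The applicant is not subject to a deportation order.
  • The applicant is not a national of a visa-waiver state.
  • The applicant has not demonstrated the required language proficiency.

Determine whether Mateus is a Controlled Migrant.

article 9 — Accredited Resident: [the application was made out-of-country? yes] AND [the applicant has demonstrated the required language proficiency? no] → not satisfied.
article 12 — Controlled Applicant: [the applicant does not hold comprehensive sickness insurance? no] OR [the applicant's previous leave was not curtailed? yes] OR [the applicant is a national of a visa-waiver state? no] → satisfied.
article 2 — Tier IV Applicant: not an Accredited Resident (article 9)? yes; Controlled Applicant (article 12)? yes; the applicant has provided biometric information? yes — 3 of 3 hold (need ≥2) → satisfied.
article 11 — Tier II Person: [the applicant's previous leave was curtailed? no] OR [the applicant holds comprehensive sickness insurance? yes] → satisfied.
article 3 — Tier II Visitor: [Tier IV Applicant (article 2)? yes] OR [Tier II Person (article 11)? yes] → satisfied.
article 7 — Chargeable Migrant: [the applicant has demonstrated the required language proficiency? no] OR [the application was made in-country? no] → not satisfied.
article 4 — Controlled Person: the applicant has provided biometric information? yes; the applicant has a qualifying family member in the territory? no; the applicant holds a valid certificate of sponsorship? no — 1 of 3 hold (need ≥2) → not satisfied.
article 1 — Restricted Visitor: [the applicant is a national of a visa-waiver state? no] AND [the applicant has demonstrated the required language proficiency? no] → not satisfied.
article 6 — Registered Visitor: the applicant has an offer of skilled employment? no; the applicant is not subject to a deportation order? yes; the application was made in-country? no — 1 of 3 hold (need ≥2) → not satisfied.
article 10 — Excluded Resident: [Controlled Person (article 4)? no] OR [not a Restricted Visitor (article 1)? yes] OR [not a Registered Visitor (article 6)? yes] → satisfied.
article 13 — Controlled Migrant: Tier II Visitor (article 3)? yes; Chargeable Migrant (article 7)? no; not an Excluded Resident (article 10)? no — 1 of 3 hold (need ≥2) → not satisfied.

No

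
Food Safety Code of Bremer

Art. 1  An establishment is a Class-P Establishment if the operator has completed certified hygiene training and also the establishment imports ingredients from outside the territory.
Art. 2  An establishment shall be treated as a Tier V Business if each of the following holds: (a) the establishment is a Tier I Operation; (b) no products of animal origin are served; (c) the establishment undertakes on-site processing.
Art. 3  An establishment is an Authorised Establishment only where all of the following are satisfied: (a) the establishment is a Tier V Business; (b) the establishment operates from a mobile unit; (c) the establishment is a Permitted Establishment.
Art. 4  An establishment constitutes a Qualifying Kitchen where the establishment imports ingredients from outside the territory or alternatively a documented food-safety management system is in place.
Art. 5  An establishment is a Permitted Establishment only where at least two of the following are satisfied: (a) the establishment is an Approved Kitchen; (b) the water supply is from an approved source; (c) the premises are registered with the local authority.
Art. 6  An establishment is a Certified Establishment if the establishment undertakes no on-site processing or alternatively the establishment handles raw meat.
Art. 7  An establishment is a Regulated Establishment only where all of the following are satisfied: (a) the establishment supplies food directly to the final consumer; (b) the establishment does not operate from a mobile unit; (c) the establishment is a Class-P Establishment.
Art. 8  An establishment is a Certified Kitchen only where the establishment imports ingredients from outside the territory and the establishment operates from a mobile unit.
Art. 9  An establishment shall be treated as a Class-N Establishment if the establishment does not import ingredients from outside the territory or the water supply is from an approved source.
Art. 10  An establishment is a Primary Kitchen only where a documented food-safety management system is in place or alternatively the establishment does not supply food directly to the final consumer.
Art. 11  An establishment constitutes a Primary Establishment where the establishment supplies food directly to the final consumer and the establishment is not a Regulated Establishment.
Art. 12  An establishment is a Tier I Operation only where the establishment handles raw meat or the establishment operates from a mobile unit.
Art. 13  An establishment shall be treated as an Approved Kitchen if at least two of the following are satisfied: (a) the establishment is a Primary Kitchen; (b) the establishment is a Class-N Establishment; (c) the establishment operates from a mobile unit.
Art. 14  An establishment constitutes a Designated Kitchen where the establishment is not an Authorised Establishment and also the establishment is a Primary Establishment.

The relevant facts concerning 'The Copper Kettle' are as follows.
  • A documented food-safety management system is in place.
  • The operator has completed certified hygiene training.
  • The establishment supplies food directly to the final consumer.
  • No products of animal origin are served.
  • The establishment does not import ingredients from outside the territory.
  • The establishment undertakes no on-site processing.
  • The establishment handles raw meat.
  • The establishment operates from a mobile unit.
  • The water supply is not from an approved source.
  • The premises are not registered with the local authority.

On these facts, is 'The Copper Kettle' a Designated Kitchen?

article 12 — Tier I Operation: [the establishment handles raw meat? yes] OR [the establishment operates from a mobile unit? yes] → satisfied.
article 2 — Tier V Business: [Tier I Operation (article 12)? yes] AND [no products of animal origin are served? yes] AND [the establishment undertakes on-site processing? no] → not satisfied.
article 10 — Primary Kitchen: [a documented food-safety management system is in place? yes] OR [the establishment does not supply food directly to the final consumer? no] → satisfied.
article 9 — Class-N Establishment: [the establishment does not import ingredients from outside the territory? yes] OR [the water supply is from an approved source? no] → satisfied.
article 13 — Approved Kitchen: Primary Kitchen (article 10)? yes; Class-N Establishment (article 9)? yes; the establishment operates from a mobile unit? yes — 3 of 3 hold (need ≥2) → satisfied.
article 5 — Permitted Establishment: Approved Kitchen (article 13)? yes; the water supply is from an approved source? no; the premises are registered with the local authority? no — 1 of 3 hold (need ≥2) → not satisfied.
article 3 — Authorised Establishment: [Tier V Business (article 2)? no] AND [the establishment operates from a mobile unit? yes] AND [Permitted Establishment (article 5)? no] → not satisfied.
article 1 — Class-P Establishment: [the operator has completed certified hygiene training? yes] AND [the establishment imports ingredients from outside the territory? no] → not satisfied.
article 7 — Regulated Establishment: [the establishment supplies food directly to the final consumer? yes] AND [the establishment does not operate from a mobile unit? no] AND [Class-P Establishment (article 1)? no] → not satisfied.
article 11 — Primary Establishment: [the establishment supplies food directly to the final consumer? yes] AND [not a Regulated Establishment (article 7)? yes] → satisfied.
article 14 — Designated Kitchen: [not an Authorised Establishment (article 3)? yes] AND [Primary Establishment (article 11)? yes] → satisfied.

Yes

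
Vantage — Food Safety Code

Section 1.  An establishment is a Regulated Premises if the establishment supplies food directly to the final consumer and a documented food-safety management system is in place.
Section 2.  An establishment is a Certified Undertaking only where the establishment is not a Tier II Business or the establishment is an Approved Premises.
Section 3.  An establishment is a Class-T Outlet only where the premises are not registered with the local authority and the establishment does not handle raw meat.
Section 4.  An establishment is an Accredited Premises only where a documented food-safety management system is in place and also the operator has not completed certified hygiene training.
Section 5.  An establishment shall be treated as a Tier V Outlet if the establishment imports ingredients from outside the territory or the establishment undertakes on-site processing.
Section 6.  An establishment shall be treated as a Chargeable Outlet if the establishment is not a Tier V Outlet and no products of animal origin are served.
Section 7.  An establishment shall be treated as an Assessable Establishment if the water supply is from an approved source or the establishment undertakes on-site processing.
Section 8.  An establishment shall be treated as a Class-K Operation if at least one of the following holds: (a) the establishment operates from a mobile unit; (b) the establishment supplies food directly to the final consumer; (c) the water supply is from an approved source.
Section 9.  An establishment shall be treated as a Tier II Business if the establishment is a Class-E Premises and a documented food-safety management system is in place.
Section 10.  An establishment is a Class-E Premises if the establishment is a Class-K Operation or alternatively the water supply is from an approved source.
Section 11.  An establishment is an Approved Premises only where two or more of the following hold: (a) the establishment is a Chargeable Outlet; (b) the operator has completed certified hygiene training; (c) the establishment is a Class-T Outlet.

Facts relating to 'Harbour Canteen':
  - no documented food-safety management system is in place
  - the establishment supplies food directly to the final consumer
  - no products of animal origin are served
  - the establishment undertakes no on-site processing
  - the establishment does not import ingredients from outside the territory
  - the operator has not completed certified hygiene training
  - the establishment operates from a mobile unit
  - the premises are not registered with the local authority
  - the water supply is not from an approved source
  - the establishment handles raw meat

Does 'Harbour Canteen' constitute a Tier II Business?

section 8 — Class-K Operation: [the establishment operates from a mobile unit? yes] OR [the establishment supplies food directly to the final consumer? yes] OR [the water supply is from an approved source? no] → satisfied.
section 10 — Class-E Premises: [Class-K Operation (section 8)? yes] OR [the water supply is from an approved source? no] → satisfied.
section 9 — Tier II Business: [Class-E Premises (section 10)? yes] AND [a documented food-safety management system is in place? no] → not satisfied.

No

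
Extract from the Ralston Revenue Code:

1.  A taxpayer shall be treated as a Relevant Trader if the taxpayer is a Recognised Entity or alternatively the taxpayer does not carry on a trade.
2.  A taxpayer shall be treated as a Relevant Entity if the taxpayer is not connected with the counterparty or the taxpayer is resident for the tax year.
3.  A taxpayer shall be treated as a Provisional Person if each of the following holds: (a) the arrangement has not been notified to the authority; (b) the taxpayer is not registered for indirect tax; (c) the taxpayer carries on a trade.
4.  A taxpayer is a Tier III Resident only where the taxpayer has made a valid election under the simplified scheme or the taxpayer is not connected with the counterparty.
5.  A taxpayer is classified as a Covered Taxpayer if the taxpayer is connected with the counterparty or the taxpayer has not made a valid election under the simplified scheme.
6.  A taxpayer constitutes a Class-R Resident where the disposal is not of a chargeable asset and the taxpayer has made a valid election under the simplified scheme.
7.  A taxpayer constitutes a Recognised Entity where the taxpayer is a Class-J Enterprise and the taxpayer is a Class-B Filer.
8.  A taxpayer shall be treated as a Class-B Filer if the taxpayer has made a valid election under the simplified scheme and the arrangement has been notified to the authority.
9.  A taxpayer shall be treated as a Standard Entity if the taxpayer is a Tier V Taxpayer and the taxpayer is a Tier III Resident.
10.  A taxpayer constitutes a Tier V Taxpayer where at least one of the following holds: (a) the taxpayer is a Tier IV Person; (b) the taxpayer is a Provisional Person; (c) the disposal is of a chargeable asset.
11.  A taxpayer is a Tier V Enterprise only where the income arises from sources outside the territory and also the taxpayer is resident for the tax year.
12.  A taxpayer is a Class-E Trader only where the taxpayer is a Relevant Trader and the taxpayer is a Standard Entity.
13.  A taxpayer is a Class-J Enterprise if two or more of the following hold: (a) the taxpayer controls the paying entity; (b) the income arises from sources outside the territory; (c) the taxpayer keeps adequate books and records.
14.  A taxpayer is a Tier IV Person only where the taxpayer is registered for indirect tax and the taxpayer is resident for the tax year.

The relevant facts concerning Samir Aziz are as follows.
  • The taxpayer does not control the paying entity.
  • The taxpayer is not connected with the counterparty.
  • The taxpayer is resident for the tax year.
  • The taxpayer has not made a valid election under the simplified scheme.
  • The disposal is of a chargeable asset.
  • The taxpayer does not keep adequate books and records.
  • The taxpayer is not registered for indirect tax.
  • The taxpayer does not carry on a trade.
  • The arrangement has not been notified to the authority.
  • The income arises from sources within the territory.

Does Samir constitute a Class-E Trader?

paragraph 13 — Class-J Enterprise: the taxpayer controls the paying entity? no; the income arises from sources outside the territory? no; the taxpayer keeps adequate books and records? no — 0 of 3 hold (need ≥2) → not satisfied.
paragraph 8 — Class-B Filer: [the taxpayer has made a valid election under the simplified scheme? no] AND [the arrangement has been notified to the authority? no] → not satisfied.
paragraph 7 — Recognised Entity: [Class-J Enterprise (paragraph 13)? no] AND [Class-B Filer (paragraph 8)? no] → not satisfied.
paragraph 1 — Relevant Trader: [Recognised Entity (paragraph 7)? no] OR [the taxpayer does not carry on a trade? yes] → satisfied.
paragraph 14 — Tier IV Person: [the taxpayer is registered for indirect tax? no] AND [the taxpayer is resident for the tax year? yes] → not satisfied.
paragraph 3 — Provisional Person: [the arrangement has not been notified to the authority? yes] AND [the taxpayer is not registered for indirect tax? yes] AND [the taxpayer carries on a trade? no] → not satisfied.
paragraph 10 — Tier V Taxpayer: [Tier IV Person (paragraph 14)? no] OR [Provisional Person (paragraph 3)? no] OR [the disposal is of a chargeable asset? yes] → satisfied.
paragraph 4 — Tier III Resident: [the taxpayer has made a valid election under the simplified scheme? no] OR [the taxpayer is not connected with the counterparty? yes] → satisfied.
paragraph 9 — Standard Entity: [Tier V Taxpayer (paragraph 10)? yes] AND [Tier III Resident (paragraph 4)? yes] → satisfied.
paragraph 12 — Class-E Trader: [Relevant Trader (paragraph 1)? yes] AND [Standard Entity (paragraph 9)? yes] → satisfied.

Yes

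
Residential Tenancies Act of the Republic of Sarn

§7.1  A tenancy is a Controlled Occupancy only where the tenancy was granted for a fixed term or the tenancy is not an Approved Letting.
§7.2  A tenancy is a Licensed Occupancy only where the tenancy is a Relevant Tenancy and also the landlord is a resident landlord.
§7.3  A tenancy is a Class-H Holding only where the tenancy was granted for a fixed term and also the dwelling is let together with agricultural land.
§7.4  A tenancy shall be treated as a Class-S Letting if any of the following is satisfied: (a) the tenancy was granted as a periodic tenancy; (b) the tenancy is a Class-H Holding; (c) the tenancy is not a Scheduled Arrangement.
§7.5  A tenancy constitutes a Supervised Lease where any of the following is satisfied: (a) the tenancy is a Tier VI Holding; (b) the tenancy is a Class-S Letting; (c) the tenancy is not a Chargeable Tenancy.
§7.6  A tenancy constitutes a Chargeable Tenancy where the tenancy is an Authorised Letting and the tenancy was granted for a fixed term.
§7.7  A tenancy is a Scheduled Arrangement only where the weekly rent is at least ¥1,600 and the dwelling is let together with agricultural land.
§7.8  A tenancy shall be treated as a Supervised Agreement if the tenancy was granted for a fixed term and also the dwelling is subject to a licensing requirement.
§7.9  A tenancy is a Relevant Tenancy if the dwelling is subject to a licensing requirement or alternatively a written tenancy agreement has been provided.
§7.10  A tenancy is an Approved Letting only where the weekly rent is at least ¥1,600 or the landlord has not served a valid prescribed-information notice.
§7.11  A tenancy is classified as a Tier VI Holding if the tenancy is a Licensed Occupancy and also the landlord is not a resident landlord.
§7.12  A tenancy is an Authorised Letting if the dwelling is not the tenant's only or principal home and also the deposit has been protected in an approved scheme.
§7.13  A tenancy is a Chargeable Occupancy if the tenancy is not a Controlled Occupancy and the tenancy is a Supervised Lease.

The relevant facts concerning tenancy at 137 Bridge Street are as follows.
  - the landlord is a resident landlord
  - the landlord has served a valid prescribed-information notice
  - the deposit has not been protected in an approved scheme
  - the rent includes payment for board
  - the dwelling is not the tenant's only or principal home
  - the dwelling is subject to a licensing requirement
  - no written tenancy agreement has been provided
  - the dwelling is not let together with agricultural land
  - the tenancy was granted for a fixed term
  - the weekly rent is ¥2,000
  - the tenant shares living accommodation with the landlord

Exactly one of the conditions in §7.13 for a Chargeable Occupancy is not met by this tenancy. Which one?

Controlled Occupancy

§7.10 — Approved Letting: [weekly rent: ¥2,000 ≥ ¥1,600? yes] OR [the landlord has not served a valid prescribed-information notice? no] → satisfied.
§7.1 — Controlled Occupancy: [the tenancy was granted for a fixed term? yes] OR [not an Approved Letting (§7.10)? no] → satisfied.
§7.9 — Relevant Tenancy: [the dwelling is subject to a licensing requirement? yes] OR [a written tenancy agreement has been provided? no] → satisfied.
§7.2 — Licensed Occupancy: [Relevant Tenancy (§7.9)? yes] AND [the landlord is a resident landlord? yes] → satisfied.
§7.11 — Tier VI Holding: [Licensed Occupancy (§7.2)? yes] AND [the landlord is not a resident landlord? no] → not satisfied.
§7.3 — Class-H Holding: [the tenancy was granted for a fixed term? yes] AND [the dwelling is let together with agricultural land? no] → not satisfied.
§7.7 — Scheduled Arrangement: [weekly rent: ¥2,000 ≥ ¥1,600? yes] AND [the dwelling is let together with agricultural land? no] → not satisfied.
§7.4 — Class-S Letting: [the tenancy was granted as a periodic tenancy? no] OR [Class-H Holding (§7.3)? no] OR [not a Scheduled Arrangement (§7.7)? yes] → satisfied.
§7.12 — Authorised Letting: [the dwelling is not the tenant's only or principal home? yes] AND [the deposit has been protected in an approved scheme? no] → not satisfied.
§7.6 — Chargeable Tenancy: [Authorised Letting (§7.12)? no] AND [the tenancy was granted for a fixed term? yes] → not satisfied.
§7.5 — Supervised Lease: [Tier VI Holding (§7.11)? no] OR [Class-S Letting (§7.4)? yes] OR [not a Chargeable Tenancy (§7.6)? yes] → satisfied.
§7.13 — Chargeable Occupancy: [not a Controlled Occupancy (§7.1)? no] AND [Supervised Lease (§7.5)? yes] → not satisfied.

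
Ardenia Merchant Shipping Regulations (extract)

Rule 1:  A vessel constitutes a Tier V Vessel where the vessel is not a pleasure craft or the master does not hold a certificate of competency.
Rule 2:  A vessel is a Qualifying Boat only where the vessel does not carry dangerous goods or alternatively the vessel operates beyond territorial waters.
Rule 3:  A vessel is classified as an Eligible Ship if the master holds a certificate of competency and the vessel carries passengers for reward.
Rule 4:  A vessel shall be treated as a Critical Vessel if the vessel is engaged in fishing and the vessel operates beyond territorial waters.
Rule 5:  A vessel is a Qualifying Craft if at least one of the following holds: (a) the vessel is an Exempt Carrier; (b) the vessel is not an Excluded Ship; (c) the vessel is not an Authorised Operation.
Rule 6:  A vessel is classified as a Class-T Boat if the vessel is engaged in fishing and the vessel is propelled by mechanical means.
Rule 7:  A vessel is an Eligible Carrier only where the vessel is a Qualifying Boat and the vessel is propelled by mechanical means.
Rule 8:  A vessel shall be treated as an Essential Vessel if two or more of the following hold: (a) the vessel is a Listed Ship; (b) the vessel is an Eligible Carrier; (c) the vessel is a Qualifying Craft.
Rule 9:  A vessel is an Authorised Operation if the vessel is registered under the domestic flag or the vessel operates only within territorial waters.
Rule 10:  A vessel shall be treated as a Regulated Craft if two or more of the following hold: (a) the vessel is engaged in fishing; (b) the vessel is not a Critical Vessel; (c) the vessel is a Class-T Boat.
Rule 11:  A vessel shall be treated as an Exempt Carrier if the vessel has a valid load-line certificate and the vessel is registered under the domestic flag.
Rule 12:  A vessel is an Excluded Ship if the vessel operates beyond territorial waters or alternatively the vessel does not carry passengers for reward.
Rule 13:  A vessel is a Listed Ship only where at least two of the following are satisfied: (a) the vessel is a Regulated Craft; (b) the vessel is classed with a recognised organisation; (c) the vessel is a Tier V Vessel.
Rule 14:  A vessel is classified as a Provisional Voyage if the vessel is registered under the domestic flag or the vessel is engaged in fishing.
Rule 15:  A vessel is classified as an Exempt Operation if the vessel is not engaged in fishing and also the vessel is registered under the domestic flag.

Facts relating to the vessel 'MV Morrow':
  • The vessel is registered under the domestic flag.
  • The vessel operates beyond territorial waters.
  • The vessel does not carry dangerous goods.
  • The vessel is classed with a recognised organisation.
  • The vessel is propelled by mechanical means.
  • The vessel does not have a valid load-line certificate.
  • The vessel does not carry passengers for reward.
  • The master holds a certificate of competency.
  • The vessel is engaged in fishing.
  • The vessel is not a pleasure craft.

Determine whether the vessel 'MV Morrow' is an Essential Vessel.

rule 4 — Critical Vessel: [the vessel is engaged in fishing? yes] AND [the vessel operates beyond territorial waters? yes] → satisfied.
rule 6 — Class-T Boat: [the vessel is engaged in fishing? yes] AND [the vessel is propelled by mechanical means? yes] → satisfied.
rule 10 — Regulated Craft: the vessel is engaged in fishing? yes; not a Critical Vessel (rule 4)? no; Class-T Boat (rule 6)? yes — 2 of 3 hold (need ≥2) → satisfied.
rule 1 — Tier V Vessel: [the vessel is not a pleasure craft? yes] OR [the master does not hold a certificate of competency? no] → satisfied.
rule 13 — Listed Ship: Regulated Craft (rule 10)? yes; the vessel is classed with a recognised organisation? yes; Tier V Vessel (rule 1)? yes — 3 of 3 hold (need ≥2) → satisfied.
rule 2 — Qualifying Boat: [the vessel does not carry dangerous goods? yes] OR [the vessel operates beyond territorial waters? yes] → satisfied.
rule 7 — Eligible Carrier: [Qualifying Boat (rule 2)? yes] AND [the vessel is propelled by mechanical means? yes] → satisfied.
rule 11 — Exempt Carrier: [the vessel has a valid load-line certificate? no] AND [the vessel is registered under the domestic flag? yes] → not satisfied.
rule 12 — Excluded Ship: [the vessel operates beyond territorial waters? yes] OR [the vessel does not carry passengers for reward? yes] → satisfied.
rule 9 — Authorised Operation: [the vessel is registered under the domestic flag? yes] OR [the vessel operates only within territorial waters? no] → satisfied.
rule 5 — Qualifying Craft: [Exempt Carrier (rule 11)? no] OR [not an Excluded Ship (rule 12)? no] OR [not an Authorised Operation (rule 9)? no] → not satisfied.
rule 8 — Essential Vessel: Listed Ship (rule 13)? yes; Eligible Carrier (rule 7)? yes; Qualifying Craft (rule 5)? no — 2 of 3 hold (need ≥2) → satisfied.

Yes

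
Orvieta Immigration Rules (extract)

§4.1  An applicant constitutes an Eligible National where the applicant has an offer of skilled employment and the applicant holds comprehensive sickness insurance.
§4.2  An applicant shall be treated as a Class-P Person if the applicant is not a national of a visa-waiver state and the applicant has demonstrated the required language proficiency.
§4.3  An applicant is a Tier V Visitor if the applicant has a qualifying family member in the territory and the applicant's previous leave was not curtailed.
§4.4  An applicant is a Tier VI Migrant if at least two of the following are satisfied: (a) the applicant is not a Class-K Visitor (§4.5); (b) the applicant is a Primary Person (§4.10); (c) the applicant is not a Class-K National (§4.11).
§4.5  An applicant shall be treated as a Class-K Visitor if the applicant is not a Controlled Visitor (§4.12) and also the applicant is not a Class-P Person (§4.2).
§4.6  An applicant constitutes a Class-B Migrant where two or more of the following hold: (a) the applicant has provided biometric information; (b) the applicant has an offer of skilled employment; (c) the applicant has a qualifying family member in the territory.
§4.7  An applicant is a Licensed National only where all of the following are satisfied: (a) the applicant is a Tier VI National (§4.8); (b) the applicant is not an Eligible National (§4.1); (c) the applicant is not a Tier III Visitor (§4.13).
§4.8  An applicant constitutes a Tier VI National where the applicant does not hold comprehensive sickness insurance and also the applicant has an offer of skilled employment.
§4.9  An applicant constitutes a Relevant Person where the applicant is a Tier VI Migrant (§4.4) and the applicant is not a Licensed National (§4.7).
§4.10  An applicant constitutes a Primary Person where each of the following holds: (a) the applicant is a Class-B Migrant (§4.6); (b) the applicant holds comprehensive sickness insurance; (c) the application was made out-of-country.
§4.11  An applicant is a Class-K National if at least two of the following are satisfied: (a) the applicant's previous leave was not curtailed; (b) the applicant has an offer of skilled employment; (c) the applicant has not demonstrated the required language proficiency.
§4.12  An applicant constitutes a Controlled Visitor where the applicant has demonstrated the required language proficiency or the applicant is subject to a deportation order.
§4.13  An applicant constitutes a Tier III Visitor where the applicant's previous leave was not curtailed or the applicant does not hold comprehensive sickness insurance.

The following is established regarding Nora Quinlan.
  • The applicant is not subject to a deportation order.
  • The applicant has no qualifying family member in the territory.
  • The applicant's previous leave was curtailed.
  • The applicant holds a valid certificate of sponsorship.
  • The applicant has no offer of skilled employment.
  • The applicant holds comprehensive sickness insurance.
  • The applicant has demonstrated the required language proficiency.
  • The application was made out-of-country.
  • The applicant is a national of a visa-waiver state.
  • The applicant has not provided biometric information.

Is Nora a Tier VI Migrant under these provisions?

Yes

§4.12 — Controlled Visitor: [the applicant has demonstrated the required language proficiency? yes] OR [the applicant is subject to a deportation order? no] → satisfied.
§4.2 — Class-P Person: [the applicant is not a national of a visa-waiver state? no] AND [the applicant has demonstrated the required language proficiency? yes] → not satisfied.
§4.5 — Class-K Visitor: [not a Controlled Visitor (§4.12)? no] AND [not a Class-P Person (§4.2)? yes] → not satisfied.
§4.6 — Class-B Migrant: the applicant has provided biometric information? no; the applicant has an offer of skilled employment? no; the applicant has a qualifying family member in the territory? no — 0 of 3 hold (need ≥2) → not satisfied.
§4.10 — Primary Person: [Class-B Migrant (§4.6)? no] AND [the applicant holds comprehensive sickness insurance? yes] AND [the application was made out-of-country? yes] → not satisfied.
§4.11 — Class-K National: the applicant's previous leave was not curtailed? no; the applicant has an offer of skilled employment? no; the applicant has not demonstrated the required language proficiency? no — 0 of 3 hold (need ≥2) → not satisfied.
§4.4 — Tier VI Migrant: not a Class-K Visitor (§4.5)? yes; Primary Person (§4.10)? no; not a Class-K National (§4.11)? yes — 2 of 3 hold (need ≥2) → satisfied.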